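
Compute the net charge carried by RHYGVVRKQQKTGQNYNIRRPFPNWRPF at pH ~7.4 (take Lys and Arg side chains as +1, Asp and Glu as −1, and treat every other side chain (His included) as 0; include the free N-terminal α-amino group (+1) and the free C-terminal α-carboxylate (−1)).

+7

Positive (K, R): R1, R7, K8, K11, R19, R20, R26 → +7.
Negative (D, E): none → −0.
The N-terminus (+1) and C-terminus (−1) cancel.
Net charge = (+7) + (−0) = +7.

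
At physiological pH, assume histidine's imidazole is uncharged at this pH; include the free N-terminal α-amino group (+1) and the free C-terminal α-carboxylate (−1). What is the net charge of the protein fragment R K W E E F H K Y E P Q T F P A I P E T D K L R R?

+1

The side chains ionized at physiological pH are Lys/Arg (+1) and Asp/Glu (−1); with His treated as neutral, nothing else contributes.
Positive (K, R): R1, K2, K8, K22, R24, R25 → +6.
Negative (D, E): E4, E5, E10, E19, D21 → −5.
The N-terminus (+1) and C-terminus (−1) cancel.
Net charge = (+6) + (−5) = +1.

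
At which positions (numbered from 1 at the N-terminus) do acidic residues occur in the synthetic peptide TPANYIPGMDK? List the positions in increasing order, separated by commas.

10

Aspartate (D) and glutamate (E) have carboxylic-acid side chains and are the acidic amino acids.
Matching residues: D10.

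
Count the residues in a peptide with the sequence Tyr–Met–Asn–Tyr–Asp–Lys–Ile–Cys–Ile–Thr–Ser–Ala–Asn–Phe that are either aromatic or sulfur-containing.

5

Aromatic: F, W, Y. Sulfur-containing: C, M.
Aromatic residues here: Tyr1, Tyr4, Phe14 (3).
Sulfur-containing residues here: Met2, Cys8 (2).
The two groups share no amino acid, so total = 3 + 2 = 5.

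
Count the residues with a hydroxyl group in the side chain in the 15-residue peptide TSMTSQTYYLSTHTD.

S, T, and Y are the three residues with a side-chain hydroxyl.
Matching residues: T1, S2, T4, S5, T7, Y8, Y9, S11, T12, T14.

10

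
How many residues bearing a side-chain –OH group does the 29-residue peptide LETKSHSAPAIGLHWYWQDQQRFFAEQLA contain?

4

The –OH-bearing residues are Ser, Thr (aliphatic alcohols), and Tyr (phenol).
Matching residues: T3, S5, S7, Y16.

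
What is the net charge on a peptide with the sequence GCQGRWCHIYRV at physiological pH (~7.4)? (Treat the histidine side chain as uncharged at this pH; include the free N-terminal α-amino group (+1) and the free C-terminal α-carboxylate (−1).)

+2

The side chains ionized at physiological pH are Lys/Arg (+1) and Asp/Glu (−1); with His treated as neutral, nothing else contributes.
Positive (K, R): R5, R11 → +2.
Negative (D, E): none → −0.
The N-terminus (+1) and C-terminus (−1) cancel.
Net charge = (+2) + (−0) = +2.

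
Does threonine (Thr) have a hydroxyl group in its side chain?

Yes

Serine (S), threonine (T), and tyrosine (Y) each carry a hydroxyl group on the side chain.
Threonine is in this group.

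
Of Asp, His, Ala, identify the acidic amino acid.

The acidic residues are Asp (D) and Glu (E), whose side chains end in a carboxylate group.
Of the listed options, only Asp belongs to this group.

Asp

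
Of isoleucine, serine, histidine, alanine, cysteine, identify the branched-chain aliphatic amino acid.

isoleucine

V, L, and I make up the branched-chain aliphatic group.
Of the listed options, only isoleucine belongs to this group.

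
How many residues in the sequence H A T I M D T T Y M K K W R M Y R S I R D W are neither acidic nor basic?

14

Acidic: D, E. Basic: K, R, H. All other residues are neither.
Matching residues: A2, T3, I4, M5, T7, T8, Y9, M10, W13, M15, Y16, S18, I19, W22.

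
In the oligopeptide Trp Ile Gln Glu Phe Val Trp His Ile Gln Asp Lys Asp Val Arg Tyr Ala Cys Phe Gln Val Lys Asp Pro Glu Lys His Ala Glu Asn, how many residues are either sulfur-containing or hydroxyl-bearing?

2

Sulfur-containing: C, M. Hydroxyl-bearing: S, T, Y.
Sulfur-containing residues here: Cys18 (1).
Hydroxyl-bearing residues here: Tyr16 (1).
The two groups share no amino acid, so total = 1 + 1 = 2.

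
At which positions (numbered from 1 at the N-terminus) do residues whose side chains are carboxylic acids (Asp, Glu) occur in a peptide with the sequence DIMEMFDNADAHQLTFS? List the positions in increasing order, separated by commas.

Matching residues: D1, E4, D7, D10.

1, 4, 7, 10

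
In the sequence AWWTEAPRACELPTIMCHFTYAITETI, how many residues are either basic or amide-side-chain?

2

Basic: H, K, R. Amide-side-chain: N, Q.
Basic residues here: R8, H18 (2).
Amide-side-chain residues here: none (0).
The two groups share no amino acid, so total = 2 + 0 = 2.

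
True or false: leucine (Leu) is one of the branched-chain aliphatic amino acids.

True

Valine (V), leucine (L), and isoleucine (I) are the branched-chain amino acids.
Leucine is in this group.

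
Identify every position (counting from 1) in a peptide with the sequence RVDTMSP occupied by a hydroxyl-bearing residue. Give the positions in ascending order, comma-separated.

Serine (S), threonine (T), and tyrosine (Y) each carry a hydroxyl group on the side chain.
Matching residues: T4, S6.

4, 6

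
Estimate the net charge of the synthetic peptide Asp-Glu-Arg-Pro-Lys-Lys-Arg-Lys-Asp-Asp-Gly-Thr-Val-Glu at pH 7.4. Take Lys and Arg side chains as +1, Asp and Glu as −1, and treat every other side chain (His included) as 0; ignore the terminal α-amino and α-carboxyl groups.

0

Positive (K, R): Arg3, Lys5, Lys6, Arg7, Lys8 → +5.
Negative (D, E): Asp1, Glu2, Asp9, Asp10, Glu14 → −5.
Net charge = (+5) + (−5) = 0.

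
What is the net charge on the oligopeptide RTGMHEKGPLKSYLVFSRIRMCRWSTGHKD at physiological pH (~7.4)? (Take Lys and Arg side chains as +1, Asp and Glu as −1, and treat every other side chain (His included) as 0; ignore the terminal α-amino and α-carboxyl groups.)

Positive (K, R): R1, K7, K11, R18, R20, R23, K29 → +7.
Negative (D, E): E6, D30 → −2.
Net charge = (+7) + (−2) = +5.

+5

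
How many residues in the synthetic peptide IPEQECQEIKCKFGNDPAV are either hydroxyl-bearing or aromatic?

Hydroxyl-bearing: S, T, Y. Aromatic: F, W, Y.
Hydroxyl-bearing residues here: none (0).
Aromatic residues here: F13 (1).
(Y belongs to both groups, but none appear in this sequence.) Total = 0 + 1 = 1.

1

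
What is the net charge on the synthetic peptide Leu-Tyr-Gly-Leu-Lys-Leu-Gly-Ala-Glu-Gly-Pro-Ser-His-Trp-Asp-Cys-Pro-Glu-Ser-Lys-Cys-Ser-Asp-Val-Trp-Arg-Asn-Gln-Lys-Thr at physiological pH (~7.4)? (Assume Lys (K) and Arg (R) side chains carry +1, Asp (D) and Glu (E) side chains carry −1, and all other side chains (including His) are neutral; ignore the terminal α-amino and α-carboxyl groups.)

Positive (K, R): Lys5, Lys20, Arg26, Lys29 → +4.
Negative (D, E): Glu9, Asp15, Glu18, Asp23 → −4.
Net charge = (+4) + (−4) = 0.

0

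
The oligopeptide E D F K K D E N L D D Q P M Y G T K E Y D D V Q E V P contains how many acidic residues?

10

Only D (aspartate) and E (glutamate) carry a side-chain carboxylic acid.
Matching residues: E1, D2, D6, E7, D10, D11, E19, D21, D22, E25.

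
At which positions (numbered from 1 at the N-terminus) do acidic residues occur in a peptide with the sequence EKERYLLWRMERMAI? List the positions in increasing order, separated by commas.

1, 3, 11

Only D (aspartate) and E (glutamate) carry a side-chain carboxylic acid.
Matching residues: E1, E3, E11.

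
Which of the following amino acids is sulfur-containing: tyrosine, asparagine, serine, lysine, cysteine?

cysteine

The sulfur-bearing residues are cysteine (–SH) and methionine (–S–CH₃).
Of the listed options, only cysteine belongs to this group.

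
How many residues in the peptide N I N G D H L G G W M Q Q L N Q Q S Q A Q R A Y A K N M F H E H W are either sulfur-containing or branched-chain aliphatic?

Sulfur-containing: C, M. Branched-chain aliphatic: I, L, V.
Sulfur-containing residues here: M11, M28 (2).
Branched-chain aliphatic residues here: I2, L7, L14 (3).
The two groups share no amino acid, so total = 2 + 3 = 5.

5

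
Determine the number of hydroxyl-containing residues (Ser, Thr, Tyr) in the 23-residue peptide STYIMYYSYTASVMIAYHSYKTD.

13

Matching residues: S1, T2, Y3, Y6, Y7, S8, Y9, T10, S12, Y17, S19, Y20, T22.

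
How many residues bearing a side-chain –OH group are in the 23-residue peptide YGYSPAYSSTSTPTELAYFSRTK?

13

Serine (S), threonine (T), and tyrosine (Y) each carry a hydroxyl group on the side chain.
Matching residues: Y1, Y3, S4, Y7, S8, S9, T10, S11, T12, T14, Y18, S20, T22.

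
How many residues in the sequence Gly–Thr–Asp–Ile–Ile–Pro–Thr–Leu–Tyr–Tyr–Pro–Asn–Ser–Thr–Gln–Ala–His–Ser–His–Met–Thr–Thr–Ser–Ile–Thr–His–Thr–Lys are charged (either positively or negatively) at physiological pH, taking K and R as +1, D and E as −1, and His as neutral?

2

Charged side chains at pH ~7.4: K, R (positive); D, E (negative).
Matching residues: Asp3, Lys28.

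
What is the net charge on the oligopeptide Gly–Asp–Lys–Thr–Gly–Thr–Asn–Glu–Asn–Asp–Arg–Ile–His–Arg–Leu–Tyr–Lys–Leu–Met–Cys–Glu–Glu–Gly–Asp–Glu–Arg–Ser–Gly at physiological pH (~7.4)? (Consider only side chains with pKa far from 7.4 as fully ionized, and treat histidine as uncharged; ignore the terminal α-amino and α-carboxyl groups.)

-2

The side chains ionized at physiological pH are Lys/Arg (+1) and Asp/Glu (−1); with His treated as neutral, nothing else contributes.
Positive (K, R): Lys3, Arg11, Arg14, Lys17, Arg26 → +5.
Negative (D, E): Asp2, Glu8, Asp10, Glu21, Glu22, Asp24, Glu25 → −7.
Net charge = (+5) + (−7) = −2.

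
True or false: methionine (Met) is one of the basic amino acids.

The basic amino acids are Lys (K), Arg (R), and His (H).
Methionine is not in this group.

False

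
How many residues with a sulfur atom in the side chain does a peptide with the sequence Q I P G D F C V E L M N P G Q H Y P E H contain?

Only Cys (C) and Met (M) have a sulfur atom in the side chain.
Matching residues: C7, M11.

2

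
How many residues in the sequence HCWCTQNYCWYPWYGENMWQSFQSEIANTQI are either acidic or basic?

Acidic: D, E. Basic: H, K, R.
Acidic residues here: E16, E25 (2).
Basic residues here: H1 (1).
The two groups share no amino acid, so total = 2 + 1 = 3.

3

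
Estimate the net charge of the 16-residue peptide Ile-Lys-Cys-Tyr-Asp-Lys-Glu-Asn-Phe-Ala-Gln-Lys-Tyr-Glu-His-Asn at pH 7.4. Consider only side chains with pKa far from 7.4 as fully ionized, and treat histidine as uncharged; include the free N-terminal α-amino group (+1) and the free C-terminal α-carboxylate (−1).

0

The side chains ionized at physiological pH are Lys/Arg (+1) and Asp/Glu (−1); with His treated as neutral, nothing else contributes.
Positive (K, R): Lys2, Lys6, Lys12 → +3.
Negative (D, E): Asp5, Glu7, Glu14 → −3.
The N-terminus (+1) and C-terminus (−1) cancel.
Net charge = (+3) + (−3) = 0.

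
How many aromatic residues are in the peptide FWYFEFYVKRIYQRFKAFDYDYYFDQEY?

Phenylalanine (F), tryptophan (W), and tyrosine (Y) have aromatic ring side chains.
Matching residues: F1, W2, Y3, F4, F6, Y7, Y12, F15, F18, Y20, Y22, Y23, F24, Y28.

14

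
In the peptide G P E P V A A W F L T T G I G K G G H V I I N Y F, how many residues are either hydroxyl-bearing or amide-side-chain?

4

Hydroxyl-bearing: S, T, Y. Amide-side-chain: N, Q.
Hydroxyl-bearing residues here: T11, T12, Y24 (3).
Amide-side-chain residues here: N23 (1).
The two groups share no amino acid, so total = 3 + 1 = 4.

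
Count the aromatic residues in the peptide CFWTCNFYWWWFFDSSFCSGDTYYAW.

Phenylalanine (F), tryptophan (W), and tyrosine (Y) have aromatic ring side chains.
Matching residues: F2, W3, F7, Y8, W9, W10, W11, F12, F13, F17, Y23, Y24, W26.

13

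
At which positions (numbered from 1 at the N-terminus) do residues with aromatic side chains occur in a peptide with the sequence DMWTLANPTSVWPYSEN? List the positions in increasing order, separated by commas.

3, 12, 14

The aromatic amino acids are Phe (F, benzyl), Trp (W, indole), and Tyr (Y, phenol).
Matching residues: W3, W12, Y14.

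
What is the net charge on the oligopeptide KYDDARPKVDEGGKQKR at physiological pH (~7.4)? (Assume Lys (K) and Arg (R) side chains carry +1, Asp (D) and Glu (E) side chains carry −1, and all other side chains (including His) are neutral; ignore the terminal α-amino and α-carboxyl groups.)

+2

Positive (K, R): K1, R6, K8, K14, K16, R17 → +6.
Negative (D, E): D3, D4, D10, E11 → −4.
Net charge = (+6) + (−4) = +2.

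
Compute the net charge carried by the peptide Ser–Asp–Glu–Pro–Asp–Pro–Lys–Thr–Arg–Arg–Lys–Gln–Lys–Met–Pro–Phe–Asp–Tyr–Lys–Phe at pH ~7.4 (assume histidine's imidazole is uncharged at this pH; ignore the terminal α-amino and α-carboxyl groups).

The side chains ionized at physiological pH are Lys/Arg (+1) and Asp/Glu (−1); with His treated as neutral, nothing else contributes.
Positive (K, R): Lys7, Arg9, Arg10, Lys11, Lys13, Lys19 → +6.
Negative (D, E): Asp2, Glu3, Asp5, Asp17 → −4.
Net charge = (+6) + (−4) = +2.

+2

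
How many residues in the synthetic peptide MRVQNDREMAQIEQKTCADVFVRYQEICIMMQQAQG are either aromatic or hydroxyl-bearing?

Aromatic: F, W, Y. Hydroxyl-bearing: S, T, Y.
Aromatic residues here: F21, Y24 (2).
Hydroxyl-bearing residues here: T16, Y24 (2).
Y is in both groups, so the 1 Y residue must not be double-counted.
Total = 2 + 2 − 1 = 3.

3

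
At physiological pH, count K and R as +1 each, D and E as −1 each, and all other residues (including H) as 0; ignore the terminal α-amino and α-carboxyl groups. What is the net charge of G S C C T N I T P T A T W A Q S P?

0

Positive (K, R): none → +0.
Negative (D, E): none → −0.
Net charge = (+0) + (−0) = 0.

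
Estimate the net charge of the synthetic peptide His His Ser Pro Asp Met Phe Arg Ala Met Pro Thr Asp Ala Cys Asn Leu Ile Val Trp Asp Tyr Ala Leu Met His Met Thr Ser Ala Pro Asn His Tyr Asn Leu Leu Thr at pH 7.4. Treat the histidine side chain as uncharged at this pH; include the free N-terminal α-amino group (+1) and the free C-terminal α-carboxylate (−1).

Near pH 7.4, K and R contribute +1 each, D and E contribute −1 each, and every other side chain (His included, as stated) is uncharged.
Positive (K, R): Arg8 → +1.
Negative (D, E): Asp5, Asp13, Asp21 → −3.
The N-terminus (+1) and C-terminus (−1) cancel.
Net charge = (+1) + (−3) = −2.

-2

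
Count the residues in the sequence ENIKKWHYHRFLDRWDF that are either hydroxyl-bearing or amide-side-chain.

Hydroxyl-bearing: S, T, Y. Amide-side-chain: N, Q.
Hydroxyl-bearing residues here: Y8 (1).
Amide-side-chain residues here: N2 (1).
The two groups share no amino acid, so total = 1 + 1 = 2.

2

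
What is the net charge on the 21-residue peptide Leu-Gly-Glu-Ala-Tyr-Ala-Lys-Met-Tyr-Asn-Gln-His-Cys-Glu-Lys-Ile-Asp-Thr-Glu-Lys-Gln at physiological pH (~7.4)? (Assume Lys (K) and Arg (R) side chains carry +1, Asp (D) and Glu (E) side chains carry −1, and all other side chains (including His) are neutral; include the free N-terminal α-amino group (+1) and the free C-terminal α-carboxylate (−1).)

Positive (K, R): Lys7, Lys15, Lys20 → +3.
Negative (D, E): Glu3, Glu14, Asp17, Glu19 → −4.
The N-terminus (+1) and C-terminus (−1) cancel.
Net charge = (+3) + (−4) = −1.

-1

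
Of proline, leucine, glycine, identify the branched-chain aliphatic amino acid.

The BCAAs are Val, Leu, and Ile — aliphatic side chains with a branch point.
Of the listed options, only leucine belongs to this group.

leucine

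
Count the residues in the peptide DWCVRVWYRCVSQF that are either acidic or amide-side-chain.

2

Acidic: D, E. Amide-side-chain: N, Q.
Acidic residues here: D1 (1).
Amide-side-chain residues here: Q13 (1).
The two groups share no amino acid, so total = 1 + 1 = 2.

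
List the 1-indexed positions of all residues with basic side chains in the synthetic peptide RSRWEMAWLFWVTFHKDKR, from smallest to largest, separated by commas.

1, 3, 15, 16, 18, 19

The basic amino acids are Lys (K), Arg (R), and His (H).
Matching residues: R1, R3, H15, K16, K18, R19.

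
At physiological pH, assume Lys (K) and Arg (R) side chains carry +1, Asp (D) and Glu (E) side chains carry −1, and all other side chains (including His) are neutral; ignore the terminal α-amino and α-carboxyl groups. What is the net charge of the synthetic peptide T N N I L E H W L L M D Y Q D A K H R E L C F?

-2

Positive (K, R): K17, R19 → +2.
Negative (D, E): E6, D12, D15, E20 → −4.
Net charge = (+2) + (−4) = −2.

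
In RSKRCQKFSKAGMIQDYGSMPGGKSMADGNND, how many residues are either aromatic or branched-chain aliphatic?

Aromatic: F, W, Y. Branched-chain aliphatic: I, L, V.
Aromatic residues here: F8, Y17 (2).
Branched-chain aliphatic residues here: I14 (1).
The two groups share no amino acid, so total = 2 + 1 = 3.

3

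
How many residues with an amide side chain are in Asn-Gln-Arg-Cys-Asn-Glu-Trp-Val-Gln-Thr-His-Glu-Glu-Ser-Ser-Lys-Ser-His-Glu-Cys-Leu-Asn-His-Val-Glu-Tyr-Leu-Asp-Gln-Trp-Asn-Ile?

7

The amide-side-chain residues are Asn (N) and Gln (Q).
Matching residues: Asn1, Gln2, Asn5, Gln9, Asn22, Gln29, Asn31.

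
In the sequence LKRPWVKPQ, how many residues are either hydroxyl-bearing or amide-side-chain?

Hydroxyl-bearing: S, T, Y. Amide-side-chain: N, Q.
Hydroxyl-bearing residues here: none (0).
Amide-side-chain residues here: Q9 (1).
The two groups share no amino acid, so total = 0 + 1 = 1.

1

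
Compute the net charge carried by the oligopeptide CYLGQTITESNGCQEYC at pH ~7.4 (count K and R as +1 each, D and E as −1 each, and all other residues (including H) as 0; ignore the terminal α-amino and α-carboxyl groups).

-2

Positive (K, R): none → +0.
Negative (D, E): E9, E15 → −2.
Net charge = (+0) + (−2) = −2.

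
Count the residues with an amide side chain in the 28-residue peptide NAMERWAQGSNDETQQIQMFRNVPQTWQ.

9

Asparagine (N) and glutamine (Q) have uncharged amide side chains.
Matching residues: N1, Q8, N11, Q15, Q16, Q18, N22, Q25, Q28.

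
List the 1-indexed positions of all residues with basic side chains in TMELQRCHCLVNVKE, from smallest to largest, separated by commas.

6, 8, 14

The basic amino acids are Lys (K), Arg (R), and His (H).
Matching residues: R6, H8, K14.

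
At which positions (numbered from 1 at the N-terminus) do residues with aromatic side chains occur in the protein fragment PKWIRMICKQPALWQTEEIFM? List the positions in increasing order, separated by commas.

F, W, and Y each carry an aromatic ring on the side chain.
Matching residues: W3, W14, F20.

3, 14, 20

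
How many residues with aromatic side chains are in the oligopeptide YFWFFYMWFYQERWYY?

The aromatic amino acids are Phe (F, benzyl), Trp (W, indole), and Tyr (Y, phenol).
Matching residues: Y1, F2, W3, F4, F5, Y6, W8, F9, Y10, W14, Y15, Y16.

12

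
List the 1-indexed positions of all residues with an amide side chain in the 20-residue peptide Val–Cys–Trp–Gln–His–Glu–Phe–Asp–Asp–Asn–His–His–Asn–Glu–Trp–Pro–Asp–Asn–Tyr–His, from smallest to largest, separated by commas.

Asparagine (N) and glutamine (Q) have uncharged amide side chains.
Matching residues: Gln4, Asn10, Asn13, Asn18.

4, 10, 13, 18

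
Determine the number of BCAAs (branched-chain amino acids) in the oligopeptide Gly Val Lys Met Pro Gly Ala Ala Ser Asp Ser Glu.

1

Valine (V), leucine (L), and isoleucine (I) are the branched-chain amino acids.
Matching residues: Val2.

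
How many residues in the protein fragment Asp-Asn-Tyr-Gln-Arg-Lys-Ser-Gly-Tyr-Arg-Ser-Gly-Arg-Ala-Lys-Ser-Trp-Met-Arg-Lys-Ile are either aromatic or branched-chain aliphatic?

4

Aromatic: F, W, Y. Branched-chain aliphatic: I, L, V.
Aromatic residues here: Tyr3, Tyr9, Trp17 (3).
Branched-chain aliphatic residues here: Ile21 (1).
The two groups share no amino acid, so total = 3 + 1 = 4.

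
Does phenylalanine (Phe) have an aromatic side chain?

Phenylalanine (F), tryptophan (W), and tyrosine (Y) have aromatic ring side chains.
Phenylalanine is in this group.

Yes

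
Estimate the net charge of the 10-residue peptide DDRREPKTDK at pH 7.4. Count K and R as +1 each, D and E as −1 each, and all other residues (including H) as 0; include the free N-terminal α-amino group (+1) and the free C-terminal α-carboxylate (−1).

0

Positive (K, R): R3, R4, K7, K10 → +4.
Negative (D, E): D1, D2, E5, D9 → −4.
The N-terminus (+1) and C-terminus (−1) cancel.
Net charge = (+4) + (−4) = 0.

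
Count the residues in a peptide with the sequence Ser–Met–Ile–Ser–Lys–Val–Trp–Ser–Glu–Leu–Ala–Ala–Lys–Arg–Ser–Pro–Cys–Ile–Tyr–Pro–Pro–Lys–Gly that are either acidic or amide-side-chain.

1

Acidic: D, E. Amide-side-chain: N, Q.
Acidic residues here: Glu9 (1).
Amide-side-chain residues here: none (0).
The two groups share no amino acid, so total = 1 + 0 = 1.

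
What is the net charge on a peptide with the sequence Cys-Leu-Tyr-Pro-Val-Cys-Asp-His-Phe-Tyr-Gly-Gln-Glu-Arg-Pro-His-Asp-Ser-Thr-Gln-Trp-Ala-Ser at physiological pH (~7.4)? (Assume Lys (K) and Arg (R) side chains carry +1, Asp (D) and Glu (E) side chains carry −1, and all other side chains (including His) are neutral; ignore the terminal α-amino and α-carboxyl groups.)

Positive (K, R): Arg14 → +1.
Negative (D, E): Asp7, Glu13, Asp17 → −3.
Net charge = (+1) + (−3) = −2.

-2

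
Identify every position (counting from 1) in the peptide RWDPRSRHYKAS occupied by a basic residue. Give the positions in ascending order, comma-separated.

1, 5, 7, 8, 10

K, R, and H are the three residues with basic side chains (ε-amine, guanidinium, and imidazole respectively).
Matching residues: R1, R5, R7, H8, K10.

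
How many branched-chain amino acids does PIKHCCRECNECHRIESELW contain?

3

V, L, and I make up the branched-chain aliphatic group.
Matching residues: I2, I15, L19.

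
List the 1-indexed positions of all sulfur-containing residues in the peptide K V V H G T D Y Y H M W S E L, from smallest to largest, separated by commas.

11

The sulfur-bearing residues are cysteine (–SH) and methionine (–S–CH₃).
Matching residues: M11.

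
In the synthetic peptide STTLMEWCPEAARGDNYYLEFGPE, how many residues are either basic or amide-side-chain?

Basic: H, K, R. Amide-side-chain: N, Q.
Basic residues here: R13 (1).
Amide-side-chain residues here: N16 (1).
The two groups share no amino acid, so total = 1 + 1 = 2.

2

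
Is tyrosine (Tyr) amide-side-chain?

No

Asparagine (N) and glutamine (Q) have uncharged amide side chains.
Tyrosine is not in this group.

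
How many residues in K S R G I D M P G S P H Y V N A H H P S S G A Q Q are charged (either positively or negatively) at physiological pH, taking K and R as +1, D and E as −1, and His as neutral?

3

Charged side chains at pH ~7.4: K, R (positive); D, E (negative).
Matching residues: K1, R3, D6.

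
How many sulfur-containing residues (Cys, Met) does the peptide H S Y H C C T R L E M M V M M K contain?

Matching residues: C5, C6, M11, M12, M14, M15.

6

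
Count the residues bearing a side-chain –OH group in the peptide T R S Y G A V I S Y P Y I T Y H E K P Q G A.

The –OH-bearing residues are Ser, Thr (aliphatic alcohols), and Tyr (phenol).
Matching residues: T1, S3, Y4, S9, Y10, Y12, T14, Y15.

8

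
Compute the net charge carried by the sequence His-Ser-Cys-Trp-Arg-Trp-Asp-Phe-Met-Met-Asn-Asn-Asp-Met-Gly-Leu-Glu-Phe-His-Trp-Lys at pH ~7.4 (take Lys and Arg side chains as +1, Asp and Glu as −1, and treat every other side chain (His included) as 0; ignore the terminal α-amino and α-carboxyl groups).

Positive (K, R): Arg5, Lys21 → +2.
Negative (D, E): Asp7, Asp13, Glu17 → −3.
Net charge = (+2) + (−3) = −1.

-1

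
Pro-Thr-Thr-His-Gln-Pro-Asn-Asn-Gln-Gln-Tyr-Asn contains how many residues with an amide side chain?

The amide-side-chain residues are Asn (N) and Gln (Q).
Matching residues: Gln5, Asn7, Asn8, Gln9, Gln10, Asn12.

6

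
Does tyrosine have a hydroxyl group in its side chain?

Serine (S), threonine (T), and tyrosine (Y) each carry a hydroxyl group on the side chain.
Tyrosine is in this group.

Yes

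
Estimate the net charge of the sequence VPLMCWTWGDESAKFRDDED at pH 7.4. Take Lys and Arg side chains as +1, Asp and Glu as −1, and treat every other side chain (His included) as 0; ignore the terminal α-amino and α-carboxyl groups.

-4

Positive (K, R): K14, R16 → +2.
Negative (D, E): D10, E11, D17, D18, E19, D20 → −6.
Net charge = (+2) + (−6) = −4.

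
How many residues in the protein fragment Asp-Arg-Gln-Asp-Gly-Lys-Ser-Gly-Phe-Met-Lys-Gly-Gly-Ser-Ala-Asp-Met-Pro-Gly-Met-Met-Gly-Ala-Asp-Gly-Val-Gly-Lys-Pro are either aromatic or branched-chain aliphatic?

2

Aromatic: F, W, Y. Branched-chain aliphatic: I, L, V.
Aromatic residues here: Phe9 (1).
Branched-chain aliphatic residues here: Val26 (1).
The two groups share no amino acid, so total = 1 + 1 = 2.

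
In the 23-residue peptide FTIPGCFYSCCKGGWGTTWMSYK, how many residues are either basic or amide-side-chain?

2

Basic: H, K, R. Amide-side-chain: N, Q.
Basic residues here: K12, K23 (2).
Amide-side-chain residues here: none (0).
The two groups share no amino acid, so total = 2 + 0 = 2.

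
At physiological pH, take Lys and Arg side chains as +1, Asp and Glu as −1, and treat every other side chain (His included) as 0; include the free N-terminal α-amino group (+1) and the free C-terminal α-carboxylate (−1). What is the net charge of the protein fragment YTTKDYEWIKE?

Positive (K, R): K4, K10 → +2.
Negative (D, E): D5, E7, E11 → −3.
The N-terminus (+1) and C-terminus (−1) cancel.
Net charge = (+2) + (−3) = −1.

-1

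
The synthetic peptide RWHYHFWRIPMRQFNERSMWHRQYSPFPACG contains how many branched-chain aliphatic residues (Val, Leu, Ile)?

Matching residues: I9.

1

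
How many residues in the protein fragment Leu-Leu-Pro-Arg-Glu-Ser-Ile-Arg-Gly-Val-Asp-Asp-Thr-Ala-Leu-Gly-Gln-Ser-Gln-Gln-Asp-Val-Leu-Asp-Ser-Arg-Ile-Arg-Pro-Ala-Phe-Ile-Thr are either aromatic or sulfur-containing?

Aromatic: F, W, Y. Sulfur-containing: C, M.
Aromatic residues here: Phe31 (1).
Sulfur-containing residues here: none (0).
The two groups share no amino acid, so total = 1 + 0 = 1.

1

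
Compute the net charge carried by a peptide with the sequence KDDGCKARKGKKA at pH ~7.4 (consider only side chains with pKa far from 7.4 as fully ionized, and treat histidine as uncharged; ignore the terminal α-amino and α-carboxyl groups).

+4

At pH ~7.4 the Lys and Arg side chains are protonated (+1), the Asp and Glu side chains are deprotonated (−1), and with His taken as neutral all other side chains carry no charge.
Positive (K, R): K1, K6, R8, K9, K11, K12 → +6.
Negative (D, E): D2, D3 → −2.
Net charge = (+6) + (−2) = +4.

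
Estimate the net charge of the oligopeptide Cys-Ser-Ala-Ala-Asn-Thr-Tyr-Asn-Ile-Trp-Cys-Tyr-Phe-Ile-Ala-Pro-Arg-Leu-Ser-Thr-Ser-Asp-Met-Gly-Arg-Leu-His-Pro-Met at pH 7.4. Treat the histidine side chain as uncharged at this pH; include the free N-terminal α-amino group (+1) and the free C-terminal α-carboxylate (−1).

+1

At pH ~7.4 the Lys and Arg side chains are protonated (+1), the Asp and Glu side chains are deprotonated (−1), and with His taken as neutral all other side chains carry no charge.
Positive (K, R): Arg17, Arg25 → +2.
Negative (D, E): Asp22 → −1.
The N-terminus (+1) and C-terminus (−1) cancel.
Net charge = (+2) + (−1) = +1.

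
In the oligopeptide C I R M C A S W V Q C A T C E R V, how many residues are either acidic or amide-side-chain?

Acidic: D, E. Amide-side-chain: N, Q.
Acidic residues here: E15 (1).
Amide-side-chain residues here: Q10 (1).
The two groups share no amino acid, so total = 1 + 1 = 2.

2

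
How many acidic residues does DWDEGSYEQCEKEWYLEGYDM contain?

The acidic residues are Asp (D) and Glu (E), whose side chains end in a carboxylate group.
Matching residues: D1, D3, E4, E8, E11, E13, E17, D20.

8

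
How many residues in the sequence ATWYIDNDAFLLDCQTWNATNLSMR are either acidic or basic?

Acidic: D, E. Basic: H, K, R.
Acidic residues here: D6, D8, D13 (3).
Basic residues here: R25 (1).
The two groups share no amino acid, so total = 3 + 1 = 4.

4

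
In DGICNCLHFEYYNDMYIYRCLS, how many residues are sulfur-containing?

Only Cys (C) and Met (M) have a sulfur atom in the side chain.
Matching residues: C4, C6, M15, C20.

4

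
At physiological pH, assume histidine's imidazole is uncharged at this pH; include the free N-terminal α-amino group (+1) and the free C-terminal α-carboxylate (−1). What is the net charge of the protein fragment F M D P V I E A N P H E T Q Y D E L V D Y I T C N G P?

At pH ~7.4 the Lys and Arg side chains are protonated (+1), the Asp and Glu side chains are deprotonated (−1), and with His taken as neutral all other side chains carry no charge.
Positive (K, R): none → +0.
Negative (D, E): D3, E7, E12, D16, E17, D20 → −6.
The N-terminus (+1) and C-terminus (−1) cancel.
Net charge = (+0) + (−6) = −6.

-6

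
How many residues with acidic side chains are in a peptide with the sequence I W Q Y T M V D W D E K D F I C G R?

4

The acidic residues are Asp (D) and Glu (E), whose side chains end in a carboxylate group.
Matching residues: D8, D10, E11, D13.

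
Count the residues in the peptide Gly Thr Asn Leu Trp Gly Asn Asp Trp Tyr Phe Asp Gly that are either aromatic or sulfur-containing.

Aromatic: F, W, Y. Sulfur-containing: C, M.
Aromatic residues here: Trp5, Trp9, Tyr10, Phe11 (4).
Sulfur-containing residues here: none (0).
The two groups share no amino acid, so total = 4 + 0 = 4.

4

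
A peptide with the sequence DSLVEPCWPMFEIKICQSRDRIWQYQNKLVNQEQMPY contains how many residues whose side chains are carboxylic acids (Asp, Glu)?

5

Matching residues: D1, E5, E12, D20, E33.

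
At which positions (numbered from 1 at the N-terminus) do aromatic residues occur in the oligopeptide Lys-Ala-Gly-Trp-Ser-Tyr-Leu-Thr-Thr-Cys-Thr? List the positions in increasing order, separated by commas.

4, 6

Phenylalanine (F), tryptophan (W), and tyrosine (Y) have aromatic ring side chains.
Matching residues: Trp4, Tyr6.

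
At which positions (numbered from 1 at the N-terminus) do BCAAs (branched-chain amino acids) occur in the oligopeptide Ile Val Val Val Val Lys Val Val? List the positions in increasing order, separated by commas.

V, L, and I make up the branched-chain aliphatic group.
Matching residues: Ile1, Val2, Val3, Val4, Val5, Val7, Val8.

1, 2, 3, 4, 5, 7, 8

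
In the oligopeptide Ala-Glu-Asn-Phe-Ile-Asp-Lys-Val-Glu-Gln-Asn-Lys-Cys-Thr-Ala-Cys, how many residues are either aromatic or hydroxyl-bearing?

Aromatic: F, W, Y. Hydroxyl-bearing: S, T, Y.
Aromatic residues here: Phe4 (1).
Hydroxyl-bearing residues here: Thr14 (1).
(Y belongs to both groups, but none appear in this sequence.) Total = 1 + 1 = 2.

2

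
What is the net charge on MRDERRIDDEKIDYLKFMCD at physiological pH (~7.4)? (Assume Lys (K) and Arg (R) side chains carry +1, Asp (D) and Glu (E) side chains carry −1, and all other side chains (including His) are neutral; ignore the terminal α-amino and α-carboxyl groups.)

Positive (K, R): R2, R5, R6, K11, K16 → +5.
Negative (D, E): D3, E4, D8, D9, E10, D13, D20 → −7.
Net charge = (+5) + (−7) = −2.

-2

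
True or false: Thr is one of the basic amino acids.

Lysine (K), arginine (R), and histidine (H) have basic, nitrogen-containing side chains.
Threonine is not in this group.

False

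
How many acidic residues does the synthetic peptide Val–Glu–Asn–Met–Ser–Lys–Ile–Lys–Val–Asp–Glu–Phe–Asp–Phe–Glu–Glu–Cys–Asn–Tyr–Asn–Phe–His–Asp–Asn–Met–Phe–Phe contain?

7

Aspartate (D) and glutamate (E) have carboxylic-acid side chains and are the acidic amino acids.
Matching residues: Glu2, Asp10, Glu11, Asp13, Glu15, Glu16, Asp23.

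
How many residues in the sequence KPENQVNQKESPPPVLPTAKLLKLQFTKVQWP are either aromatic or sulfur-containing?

2

Aromatic: F, W, Y. Sulfur-containing: C, M.
Aromatic residues here: F26, W31 (2).
Sulfur-containing residues here: none (0).
The two groups share no amino acid, so total = 2 + 0 = 2.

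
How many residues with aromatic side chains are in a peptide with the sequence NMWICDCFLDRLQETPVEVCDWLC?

Phenylalanine (F), tryptophan (W), and tyrosine (Y) have aromatic ring side chains.
Matching residues: W3, F8, W22.

3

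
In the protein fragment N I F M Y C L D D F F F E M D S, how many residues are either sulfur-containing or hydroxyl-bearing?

5

Sulfur-containing: C, M. Hydroxyl-bearing: S, T, Y.
Sulfur-containing residues here: M4, C6, M14 (3).
Hydroxyl-bearing residues here: Y5, S16 (2).
The two groups share no amino acid, so total = 3 + 2 = 5.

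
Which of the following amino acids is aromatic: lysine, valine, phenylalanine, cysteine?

phenylalanine

The aromatic amino acids are Phe (F, benzyl), Trp (W, indole), and Tyr (Y, phenol).
Of the listed options, only phenylalanine belongs to this group.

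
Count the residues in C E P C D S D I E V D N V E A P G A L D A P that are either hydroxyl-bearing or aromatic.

1

Hydroxyl-bearing: S, T, Y. Aromatic: F, W, Y.
Hydroxyl-bearing residues here: S6 (1).
Aromatic residues here: none (0).
(Y belongs to both groups, but none appear in this sequence.) Total = 1 + 0 = 1.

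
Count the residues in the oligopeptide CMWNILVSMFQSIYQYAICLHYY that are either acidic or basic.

1

Acidic: D, E. Basic: H, K, R.
Acidic residues here: none (0).
Basic residues here: H21 (1).
The two groups share no amino acid, so total = 0 + 1 = 1.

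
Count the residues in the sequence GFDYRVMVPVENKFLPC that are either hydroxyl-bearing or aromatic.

3

Hydroxyl-bearing: S, T, Y. Aromatic: F, W, Y.
Hydroxyl-bearing residues here: Y4 (1).
Aromatic residues here: F2, Y4, F14 (3).
Y is in both groups, so the 1 Y residue must not be double-counted.
Total = 1 + 3 − 1 = 3.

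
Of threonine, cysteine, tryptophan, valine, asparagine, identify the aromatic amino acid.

F, W, and Y each carry an aromatic ring on the side chain.
Of the listed options, only tryptophan belongs to this group.

tryptophan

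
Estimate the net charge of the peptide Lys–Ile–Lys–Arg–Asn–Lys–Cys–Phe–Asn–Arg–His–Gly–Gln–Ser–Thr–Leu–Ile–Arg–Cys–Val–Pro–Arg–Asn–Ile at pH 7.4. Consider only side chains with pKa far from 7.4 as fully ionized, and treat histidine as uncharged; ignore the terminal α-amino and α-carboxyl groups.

The side chains ionized at physiological pH are Lys/Arg (+1) and Asp/Glu (−1); with His treated as neutral, nothing else contributes.
Positive (K, R): Lys1, Lys3, Arg4, Lys6, Arg10, Arg18, Arg22 → +7.
Negative (D, E): none → −0.
Net charge = (+7) + (−0) = +7.

+7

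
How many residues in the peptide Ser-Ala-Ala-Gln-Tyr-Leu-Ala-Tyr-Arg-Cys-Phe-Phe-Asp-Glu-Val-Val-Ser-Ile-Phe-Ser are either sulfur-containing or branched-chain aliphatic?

Sulfur-containing: C, M. Branched-chain aliphatic: I, L, V.
Sulfur-containing residues here: Cys10 (1).
Branched-chain aliphatic residues here: Leu6, Val15, Val16, Ile18 (4).
The two groups share no amino acid, so total = 1 + 4 = 5.

5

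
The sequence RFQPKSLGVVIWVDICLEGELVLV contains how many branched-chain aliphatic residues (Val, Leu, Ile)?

11

Matching residues: L7, V9, V10, I11, V13, I15, L17, L21, V22, L23, V24.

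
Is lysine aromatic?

Phenylalanine (F), tryptophan (W), and tyrosine (Y) have aromatic ring side chains.
Lysine is not in this group.

No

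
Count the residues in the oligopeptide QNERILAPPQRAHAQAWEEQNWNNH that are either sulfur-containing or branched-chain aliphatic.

Sulfur-containing: C, M. Branched-chain aliphatic: I, L, V.
Sulfur-containing residues here: none (0).
Branched-chain aliphatic residues here: I5, L6 (2).
The two groups share no amino acid, so total = 0 + 2 = 2.

2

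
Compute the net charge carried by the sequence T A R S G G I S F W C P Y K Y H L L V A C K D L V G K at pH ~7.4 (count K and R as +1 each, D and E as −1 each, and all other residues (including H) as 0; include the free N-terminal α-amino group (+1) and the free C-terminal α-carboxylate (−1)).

Positive (K, R): R3, K14, K22, K27 → +4.
Negative (D, E): D23 → −1.
The N-terminus (+1) and C-terminus (−1) cancel.
Net charge = (+4) + (−1) = +3.

+3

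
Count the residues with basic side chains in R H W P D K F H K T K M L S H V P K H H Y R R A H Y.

13

Lysine (K), arginine (R), and histidine (H) have basic, nitrogen-containing side chains.
Matching residues: R1, H2, K6, H8, K9, K11, H15, K18, H19, H20, R22, R23, H25.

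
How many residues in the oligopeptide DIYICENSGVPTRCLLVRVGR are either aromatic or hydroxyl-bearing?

Aromatic: F, W, Y. Hydroxyl-bearing: S, T, Y.
Aromatic residues here: Y3 (1).
Hydroxyl-bearing residues here: Y3, S8, T12 (3).
Y is in both groups, so the 1 Y residue must not be double-counted.
Total = 1 + 3 − 1 = 3.

3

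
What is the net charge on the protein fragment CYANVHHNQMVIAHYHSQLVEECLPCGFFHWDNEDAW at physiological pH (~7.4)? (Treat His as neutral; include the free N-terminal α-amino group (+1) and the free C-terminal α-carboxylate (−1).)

Near pH 7.4, K and R contribute +1 each, D and E contribute −1 each, and every other side chain (His included, as stated) is uncharged.
Positive (K, R): none → +0.
Negative (D, E): E21, E22, D32, E34, D35 → −5.
The N-terminus (+1) and C-terminus (−1) cancel.
Net charge = (+0) + (−5) = −5.

-5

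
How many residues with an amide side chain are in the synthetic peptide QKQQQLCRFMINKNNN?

8

Only N (asparagine) and Q (glutamine) carry a side-chain carboxamide.
Matching residues: Q1, Q3, Q4, Q5, N12, N14, N15, N16.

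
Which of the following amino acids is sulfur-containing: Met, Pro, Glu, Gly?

Cysteine (C, thiol) and methionine (M, thioether) are the two sulfur-containing amino acids.
Of the listed options, only Met belongs to this group.

Met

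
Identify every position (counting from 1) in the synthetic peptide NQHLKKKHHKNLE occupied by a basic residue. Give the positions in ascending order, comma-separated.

3, 5, 6, 7, 8, 9, 10

The basic amino acids are Lys (K), Arg (R), and His (H).
Matching residues: H3, K5, K6, K7, H8, H9, K10.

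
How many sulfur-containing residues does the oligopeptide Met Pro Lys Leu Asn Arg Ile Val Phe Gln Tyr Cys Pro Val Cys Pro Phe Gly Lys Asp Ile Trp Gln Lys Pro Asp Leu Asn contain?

Only Cys (C) and Met (M) have a sulfur atom in the side chain.
Matching residues: Met1, Cys12, Cys15.

3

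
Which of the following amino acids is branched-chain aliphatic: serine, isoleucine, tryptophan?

V, L, and I make up the branched-chain aliphatic group.
Of the listed options, only isoleucine belongs to this group.

isoleucine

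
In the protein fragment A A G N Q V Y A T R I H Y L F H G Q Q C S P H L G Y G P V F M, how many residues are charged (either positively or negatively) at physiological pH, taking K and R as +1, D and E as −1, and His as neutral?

Charged side chains at pH ~7.4: K, R (positive); D, E (negative).
Matching residues: R10.

1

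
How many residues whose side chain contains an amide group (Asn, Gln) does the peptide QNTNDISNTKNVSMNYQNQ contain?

9

Matching residues: Q1, N2, N4, N8, N11, N15, Q17, N18, Q19.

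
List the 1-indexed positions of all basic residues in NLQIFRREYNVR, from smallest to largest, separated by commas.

6, 7, 12

Lysine (K), arginine (R), and histidine (H) have basic, nitrogen-containing side chains.
Matching residues: R6, R7, R12.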